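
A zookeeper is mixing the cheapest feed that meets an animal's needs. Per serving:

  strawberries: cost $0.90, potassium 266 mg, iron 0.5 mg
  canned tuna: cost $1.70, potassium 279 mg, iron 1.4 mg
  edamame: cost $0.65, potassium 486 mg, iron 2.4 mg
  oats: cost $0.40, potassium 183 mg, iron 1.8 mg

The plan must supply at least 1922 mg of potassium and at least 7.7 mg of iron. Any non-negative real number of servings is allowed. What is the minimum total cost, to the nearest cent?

With two linear requirements the optimum uses one or two foods; enumerate the corners.
strawberries only: max(1922/266, 7.7/0.5) = 15.4 servings → $13.86.
canned tuna only: max(1922/279, 7.7/1.4) = 6.889 servings → $11.71.
edamame only: max(1922/486, 7.7/2.4) = 3.955 servings → $2.57.
oats only: max(1922/183, 7.7/1.8) = 10.5 servings → $4.20.
strawberries + canned tuna with both tight: 2.329 servings and 4.668 servings → $10.03.
strawberries + edamame with both tight: 2.202 servings and 2.75 servings → $3.77.
strawberries + oats with both tight: 5.294 servings and 2.807 servings → $5.89.
canned tuna + edamame: intersection lies outside the first quadrant.
canned tuna + oats: the both-tight solution has a negative serving — not a feasible corner.
edamame + oats with both targets exact would need a negative amount; discard.
Cheapest feasible corner: $2.57.

$2.57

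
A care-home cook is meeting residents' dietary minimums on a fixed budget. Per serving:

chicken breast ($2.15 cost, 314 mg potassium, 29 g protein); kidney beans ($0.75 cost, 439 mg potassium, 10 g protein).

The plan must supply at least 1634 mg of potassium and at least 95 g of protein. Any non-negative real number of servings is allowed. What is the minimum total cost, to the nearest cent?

$7.06

Two binding constraints pin down two serving amounts, so the optimal mix uses at most two foods. The candidates are each food alone (scaled to the tighter of potassium/protein) and each pair with both constraints tight.
chicken breast only: max(1634/314, 95/29) = 5.204 servings → $11.19.
kidney beans only: max(1634/439, 95/10) = 9.5 servings → $7.12.
chicken breast + kidney beans with both tight: 2.645 servings and 1.83 servings → $7.06.
The minimum over all feasible corners is $7.06.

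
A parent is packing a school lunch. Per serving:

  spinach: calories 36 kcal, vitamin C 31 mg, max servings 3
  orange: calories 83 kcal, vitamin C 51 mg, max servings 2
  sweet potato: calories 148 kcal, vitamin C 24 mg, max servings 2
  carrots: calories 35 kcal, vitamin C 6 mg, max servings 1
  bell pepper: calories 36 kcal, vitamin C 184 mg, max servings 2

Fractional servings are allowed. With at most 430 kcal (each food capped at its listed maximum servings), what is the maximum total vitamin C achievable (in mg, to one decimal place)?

576.9 mg

Vitamin C per kcal: bell pepper 5.111, spinach 0.8611, orange 0.6145, carrots 0.1714, sweet potato 0.1622.
Take 2 servings of bell pepper: uses 72 kcal, +368.0 mg vitamin C (running total 368.0 mg).
Take 3 servings of spinach: uses 108 kcal, +93.0 mg vitamin C (running total 461.0 mg).
Take 2 servings of orange: uses 166 kcal, +102.0 mg vitamin C (running total 563.0 mg).
Take 1 serving of carrots: uses 35 kcal, +6.0 mg vitamin C (running total 569.0 mg).
Take 0.3311 servings of sweet potato: uses 49 kcal, +7.9 mg vitamin C (running total 576.9 mg).
Filling greedily by vitamin C-per-kcal is optimal for one linear limit, giving 576.9 mg.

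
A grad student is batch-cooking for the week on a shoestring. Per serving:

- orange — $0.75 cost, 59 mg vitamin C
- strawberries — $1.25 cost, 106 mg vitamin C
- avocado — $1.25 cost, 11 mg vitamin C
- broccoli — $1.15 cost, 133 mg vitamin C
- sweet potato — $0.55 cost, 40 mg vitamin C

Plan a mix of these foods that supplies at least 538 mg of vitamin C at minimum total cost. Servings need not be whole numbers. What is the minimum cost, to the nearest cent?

Cost per mg of vitamin C: broccoli $0.0086, strawberries $0.0118, orange $0.0127, sweet potato $0.0138, avocado $0.1136.
With no serving limits, use only broccoli: 538 mg / 133 mg = 4.045 servings × $1.15 = $4.65.

$4.65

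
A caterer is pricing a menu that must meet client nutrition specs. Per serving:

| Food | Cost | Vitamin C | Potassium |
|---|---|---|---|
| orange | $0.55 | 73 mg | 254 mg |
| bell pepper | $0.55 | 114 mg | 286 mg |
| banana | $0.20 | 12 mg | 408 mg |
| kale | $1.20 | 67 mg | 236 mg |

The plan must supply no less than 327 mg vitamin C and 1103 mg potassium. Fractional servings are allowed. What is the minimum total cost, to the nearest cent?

$1.68

orange only: max(327/73, 1103/254) = 4.479 servings → $2.46.
bell pepper only: max(327/114, 1103/286) = 3.857 servings → $2.12.
banana only: max(327/12, 1103/408) = 27.25 servings → $5.45.
kale only: max(327/67, 1103/236) = 4.881 servings → $5.86.
orange + bell pepper with both tight: 3.989 servings and 0.3143 servings → $2.37.
orange + banana: the both-tight solution has a negative serving — not a feasible corner.
orange + kale with both targets exact would need a negative amount; discard.
bell pepper + banana with both tight: 2.79 servings and 0.7479 servings → $1.68.
bell pepper + kale with both tight: 0.4225 servings and 4.162 servings → $5.23.
banana + kale: the both-tight solution has a negative serving — not a feasible corner.
So the least-cost plan costs $1.68.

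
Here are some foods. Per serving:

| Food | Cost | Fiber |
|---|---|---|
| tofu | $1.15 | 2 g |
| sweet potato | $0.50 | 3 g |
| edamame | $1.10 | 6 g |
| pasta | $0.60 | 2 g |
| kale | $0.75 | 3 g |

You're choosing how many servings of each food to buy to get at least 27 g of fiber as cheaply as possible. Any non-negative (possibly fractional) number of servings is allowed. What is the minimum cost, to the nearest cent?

Cost per g of fiber: sweet potato $0.1667, edamame $0.1833, kale $0.2500, pasta $0.3000, tofu $0.5750.
With no serving limits, use only sweet potato: 27 g / 3 g = 9 servings × $0.50 = $4.50.

$4.50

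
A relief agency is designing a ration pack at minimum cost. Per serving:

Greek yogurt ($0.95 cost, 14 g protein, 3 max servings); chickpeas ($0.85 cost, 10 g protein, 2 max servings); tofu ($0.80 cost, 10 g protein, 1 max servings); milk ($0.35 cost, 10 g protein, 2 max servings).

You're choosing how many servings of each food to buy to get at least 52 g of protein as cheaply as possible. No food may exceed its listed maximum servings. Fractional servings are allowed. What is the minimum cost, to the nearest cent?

Cost per g of protein: milk $0.0350, Greek yogurt $0.0679, tofu $0.0800, chickpeas $0.0850.
Take 2 servings of milk: +20.0 g protein for $0.70 (total $0.70, still need 32.0 g).
Take 2.286 servings of Greek yogurt: +32.0 g protein for $2.17 (total $2.87, still need 0.0 g).
Greedy by cheapest-per-g is optimal for a single linear constraint, so the minimum cost is $2.87.

$2.87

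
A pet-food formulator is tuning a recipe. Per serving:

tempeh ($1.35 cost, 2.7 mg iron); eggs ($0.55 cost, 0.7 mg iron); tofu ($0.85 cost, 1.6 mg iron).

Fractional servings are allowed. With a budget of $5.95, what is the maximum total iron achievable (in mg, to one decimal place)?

11.9 mg

Iron per dollar: tempeh 2, tofu 1.882, eggs 1.273.
With no serving limits, spend the whole cost allowance on tempeh: $5.95 / $1.35 × 2.7 mg = 11.9 mg.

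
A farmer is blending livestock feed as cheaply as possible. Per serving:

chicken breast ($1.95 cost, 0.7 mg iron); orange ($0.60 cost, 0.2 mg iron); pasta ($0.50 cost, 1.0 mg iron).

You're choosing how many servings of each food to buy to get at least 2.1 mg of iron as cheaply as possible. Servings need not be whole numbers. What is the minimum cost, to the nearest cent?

Cost per mg of iron: pasta $0.5000, chicken breast $2.7857, orange $3.0000.
With no serving limits, use only pasta: 2.1 mg / 1.0 mg = 2.1 servings × $0.50 = $1.05.

$1.05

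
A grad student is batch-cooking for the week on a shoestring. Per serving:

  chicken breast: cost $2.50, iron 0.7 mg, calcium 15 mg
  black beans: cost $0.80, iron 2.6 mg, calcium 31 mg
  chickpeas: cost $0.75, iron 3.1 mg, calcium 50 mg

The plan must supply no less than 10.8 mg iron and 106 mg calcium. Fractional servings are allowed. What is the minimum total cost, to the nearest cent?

$2.61

Check every corner: each single food scaled to meet both minima, and each pair solved so both constraints bind.
chicken breast only: max(10.8/0.7, 106/15) = 15.43 servings → $38.57.
black beans only: max(10.8/2.6, 106/31) = 4.154 servings → $3.32.
chickpeas only: max(10.8/3.1, 106/50) = 3.484 servings → $2.61.
chicken breast + black beans: intersection lies outside the first quadrant.
chicken breast + chickpeas: intersection lies outside the first quadrant.
black beans + chickpeas: the both-tight solution has a negative serving — not a feasible corner.
The minimum over all feasible corners is $2.61.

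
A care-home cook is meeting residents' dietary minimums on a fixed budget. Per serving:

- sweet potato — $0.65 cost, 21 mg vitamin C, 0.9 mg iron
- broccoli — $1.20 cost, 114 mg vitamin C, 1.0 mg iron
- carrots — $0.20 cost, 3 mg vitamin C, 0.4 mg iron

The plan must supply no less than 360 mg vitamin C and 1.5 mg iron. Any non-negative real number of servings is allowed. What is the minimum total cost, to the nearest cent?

$3.79

sweet potato only: max(360/21, 1.5/0.9) = 17.14 servings → $11.14.
broccoli only: max(360/114, 1.5/1.0) = 3.158 servings → $3.79.
carrots only: max(360/3, 1.5/0.4) = 120 servings → $24.00.
sweet potato + broccoli: intersection lies outside the first quadrant.
sweet potato + carrots with both targets exact would need a negative amount; discard.
broccoli + carrots: intersection lies outside the first quadrant.
The minimum over all feasible corners is $3.79.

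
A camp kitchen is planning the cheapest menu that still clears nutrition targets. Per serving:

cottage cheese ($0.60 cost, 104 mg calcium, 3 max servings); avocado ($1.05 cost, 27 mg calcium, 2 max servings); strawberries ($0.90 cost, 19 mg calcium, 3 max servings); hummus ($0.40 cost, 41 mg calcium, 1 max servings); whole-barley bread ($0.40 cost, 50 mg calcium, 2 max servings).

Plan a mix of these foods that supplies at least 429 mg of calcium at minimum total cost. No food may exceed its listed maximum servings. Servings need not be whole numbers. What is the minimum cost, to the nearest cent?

$2.77

Cost per mg of calcium: cottage cheese $0.0058, whole-barley bread $0.0080, hummus $0.0098, avocado $0.0389, strawberries $0.0474.
Take 3 servings of cottage cheese: +312.0 mg calcium for $1.80 (total $1.80, still need 117.0 mg).
Take 2 servings of whole-barley bread: +100.0 mg calcium for $0.80 (total $2.60, still need 17.0 mg).
Take 0.4146 servings of hummus: +17.0 mg calcium for $0.17 (total $2.77, still need 0.0 mg).
Filling from the cheapest source first is optimal under one linear minimum: $2.77.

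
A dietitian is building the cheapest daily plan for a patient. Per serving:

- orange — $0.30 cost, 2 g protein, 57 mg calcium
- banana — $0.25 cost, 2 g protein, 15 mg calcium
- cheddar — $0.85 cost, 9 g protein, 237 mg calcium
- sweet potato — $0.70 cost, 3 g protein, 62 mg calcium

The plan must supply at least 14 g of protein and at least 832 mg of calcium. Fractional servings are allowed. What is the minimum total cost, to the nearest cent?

With two linear requirements the optimum uses one or two foods; enumerate the corners.
orange only: max(14/2, 832/57) = 14.6 servings → $4.38.
banana only: max(14/2, 832/15) = 55.47 servings → $13.87.
cheddar only: max(14/9, 832/237) = 3.511 servings → $2.98.
sweet potato only: max(14/3, 832/62) = 13.42 servings → $9.39.
orange + banana: intersection lies outside the first quadrant.
orange + cheddar: the both-tight solution has a negative serving — not a feasible corner.
orange + sweet potato: intersection lies outside the first quadrant.
banana + cheddar: intersection lies outside the first quadrant.
banana + sweet potato with both targets exact would need a negative amount; discard.
cheddar + sweet potato: intersection lies outside the first quadrant.
Cheapest feasible corner: $2.98.

$2.98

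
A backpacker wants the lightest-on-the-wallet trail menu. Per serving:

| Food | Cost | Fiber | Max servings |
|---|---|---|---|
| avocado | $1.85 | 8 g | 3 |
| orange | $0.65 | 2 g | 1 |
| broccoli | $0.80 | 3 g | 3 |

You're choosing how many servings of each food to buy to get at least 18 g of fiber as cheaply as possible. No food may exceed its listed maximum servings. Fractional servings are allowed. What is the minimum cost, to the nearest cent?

Cost per g of fiber: avocado $0.2313, broccoli $0.2667, orange $0.3250.
Take 2.25 servings of avocado: +18.0 g fiber for $4.16 (total $4.16, still need 0.0 g).
Greedy by cheapest-per-g is optimal for a single linear constraint, so the minimum cost is $4.16.

$4.16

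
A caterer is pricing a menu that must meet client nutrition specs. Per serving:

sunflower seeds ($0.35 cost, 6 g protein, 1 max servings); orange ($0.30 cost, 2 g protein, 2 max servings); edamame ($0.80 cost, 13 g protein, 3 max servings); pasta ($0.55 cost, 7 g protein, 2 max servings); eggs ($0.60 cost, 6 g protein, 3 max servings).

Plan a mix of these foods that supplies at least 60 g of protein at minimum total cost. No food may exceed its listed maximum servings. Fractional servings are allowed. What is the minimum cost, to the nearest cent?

Cost per g of protein: sunflower seeds $0.0583, edamame $0.0615, pasta $0.0786, eggs $0.1000, orange $0.1500.
Take 1 serving of sunflower seeds: +6.0 g protein for $0.35 (total $0.35, still need 54.0 g).
Take 3 servings of edamame: +39.0 g protein for $2.40 (total $2.75, still need 15.0 g).
Take 2 servings of pasta: +14.0 g protein for $1.10 (total $3.85, still need 1.0 g).
Take 0.1667 servings of eggs: +1.0 g protein for $0.10 (total $3.95, still need 0.0 g).
Filling from the cheapest source first is optimal under one linear minimum: $3.95.

$3.95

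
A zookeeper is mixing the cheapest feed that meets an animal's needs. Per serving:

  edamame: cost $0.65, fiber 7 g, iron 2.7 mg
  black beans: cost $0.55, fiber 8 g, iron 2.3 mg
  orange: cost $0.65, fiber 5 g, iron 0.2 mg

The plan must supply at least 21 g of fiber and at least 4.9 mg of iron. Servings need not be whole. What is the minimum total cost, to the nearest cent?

edamame only: max(21/7, 4.9/2.7) = 3 servings → $1.95.
black beans only: max(21/8, 4.9/2.3) = 2.625 servings → $1.44.
orange only: max(21/5, 4.9/0.2) = 24.5 servings → $15.93.
edamame + black beans: the both-tight solution has a negative serving — not a feasible corner.
edamame + orange with both tight: 1.678 servings and 1.851 servings → $2.29.
black beans + orange with both tight: 2.051 servings and 0.9192 servings → $1.73.
Cheapest feasible corner: $1.44.

$1.44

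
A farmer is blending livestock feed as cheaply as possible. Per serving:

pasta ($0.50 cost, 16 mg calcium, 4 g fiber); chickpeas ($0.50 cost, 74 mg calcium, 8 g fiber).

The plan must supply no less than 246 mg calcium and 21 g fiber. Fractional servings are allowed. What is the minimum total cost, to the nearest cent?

$1.66

Check every corner: each single food scaled to meet both minima, and each pair solved so both constraints bind.
pasta only: max(246/16, 21/4) = 15.38 servings → $7.69.
chickpeas only: max(246/74, 21/8) = 3.324 servings → $1.66.
pasta + chickpeas: the both-tight solution has a negative serving — not a feasible corner.
So the least-cost plan costs $1.66.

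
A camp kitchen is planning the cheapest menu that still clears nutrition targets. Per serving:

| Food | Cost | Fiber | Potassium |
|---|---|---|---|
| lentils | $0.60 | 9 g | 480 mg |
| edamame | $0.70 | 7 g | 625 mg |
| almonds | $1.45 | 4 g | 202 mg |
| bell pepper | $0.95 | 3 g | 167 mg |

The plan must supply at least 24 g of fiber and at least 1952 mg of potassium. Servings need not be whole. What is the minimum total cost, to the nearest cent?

$2.22

Check every corner: each single food scaled to meet both minima, and each pair solved so both constraints bind.
lentils only: max(24/9, 1952/480) = 4.067 servings → $2.44.
edamame only: max(24/7, 1952/625) = 3.429 servings → $2.40.
almonds only: max(24/4, 1952/202) = 9.663 servings → $14.01.
bell pepper only: max(24/3, 1952/167) = 11.69 servings → $11.10.
lentils + edamame with both tight: 0.5898 servings and 2.67 servings → $2.22.
lentils + almonds: the both-tight solution has a negative serving — not a feasible corner.
lentils + bell pepper with both targets exact would need a negative amount; discard.
edamame + almonds with both tight: 2.726 servings and 1.23 servings → $3.69.
edamame + bell pepper with both tight: 2.618 servings and 1.892 servings → $3.63.
almonds + bell pepper with both targets exact would need a negative amount; discard.
So the least-cost plan costs $2.22.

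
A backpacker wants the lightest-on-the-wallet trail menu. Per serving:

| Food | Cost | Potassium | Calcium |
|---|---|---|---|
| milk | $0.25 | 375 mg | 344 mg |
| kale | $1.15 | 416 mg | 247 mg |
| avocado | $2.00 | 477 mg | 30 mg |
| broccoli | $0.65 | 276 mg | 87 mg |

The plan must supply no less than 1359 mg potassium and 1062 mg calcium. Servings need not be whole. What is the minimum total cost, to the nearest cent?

Two binding constraints pin down two serving amounts, so the optimal mix uses at most two foods. The candidates are each food alone (scaled to the tighter of potassium/calcium) and each pair with both constraints tight.
milk only: max(1359/375, 1062/344) = 3.624 servings → $0.91.
kale only: max(1359/416, 1062/247) = 4.3 servings → $4.94.
avocado only: max(1359/477, 1062/30) = 35.4 servings → $70.80.
broccoli only: max(1359/276, 1062/87) = 12.21 servings → $7.93.
milk + kale with both tight: 2.102 servings and 1.372 servings → $2.10.
milk + avocado with both tight: 3.048 servings and 0.4531 servings → $1.67.
milk + broccoli with both tight: 2.806 servings and 1.111 servings → $1.42.
kale + avocado: intersection lies outside the first quadrant.
kale + broccoli with both targets exact would need a negative amount; discard.
avocado + broccoli: intersection lies outside the first quadrant.
So the least-cost plan costs $0.91.

$0.91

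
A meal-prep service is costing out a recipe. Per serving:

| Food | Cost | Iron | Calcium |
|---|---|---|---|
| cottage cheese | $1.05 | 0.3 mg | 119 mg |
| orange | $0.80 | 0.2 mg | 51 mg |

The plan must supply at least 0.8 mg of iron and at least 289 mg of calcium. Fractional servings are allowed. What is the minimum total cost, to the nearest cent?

$2.80

For a min-cost LP with two ≥-constraints, a basic feasible solution has at most two positive variables.
cottage cheese only: max(0.8/0.3, 289/119) = 2.667 servings → $2.80.
orange only: max(0.8/0.2, 289/51) = 5.667 servings → $4.53.
cottage cheese + orange with both tight: 2 servings and 1 serving → $2.90.
The minimum over all feasible corners is $2.80.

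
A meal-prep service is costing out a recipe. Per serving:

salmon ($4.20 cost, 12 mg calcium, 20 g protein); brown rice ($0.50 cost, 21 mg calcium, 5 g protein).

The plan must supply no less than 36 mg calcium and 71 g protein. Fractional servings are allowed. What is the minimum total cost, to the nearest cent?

Compare the cost at each extreme point of the feasible region.
salmon only: max(36/12, 71/20) = 3.55 servings → $14.91.
brown rice only: max(36/21, 71/5) = 14.2 servings → $7.10.
salmon + brown rice: the both-tight solution has a negative serving — not a feasible corner.
Cheapest feasible corner: $7.10.

$7.10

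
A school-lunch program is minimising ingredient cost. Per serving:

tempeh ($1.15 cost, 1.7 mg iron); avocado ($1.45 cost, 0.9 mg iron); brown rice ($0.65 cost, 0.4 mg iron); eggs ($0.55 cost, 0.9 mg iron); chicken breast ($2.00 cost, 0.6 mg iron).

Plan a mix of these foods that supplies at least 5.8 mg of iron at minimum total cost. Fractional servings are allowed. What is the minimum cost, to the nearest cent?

Cost per mg of iron: eggs $0.6111, tempeh $0.6765, avocado $1.6111, brown rice $1.6250, chicken breast $3.3333.
With no serving limits, use only eggs: 5.8 mg / 0.9 mg = 6.444 servings × $0.55 = $3.54.

$3.54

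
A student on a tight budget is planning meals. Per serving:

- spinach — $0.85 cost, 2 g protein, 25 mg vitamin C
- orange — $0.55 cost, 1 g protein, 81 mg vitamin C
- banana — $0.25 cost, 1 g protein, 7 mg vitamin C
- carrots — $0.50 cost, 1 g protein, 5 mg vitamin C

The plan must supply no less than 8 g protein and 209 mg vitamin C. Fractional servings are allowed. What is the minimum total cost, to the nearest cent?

At the optimum either one food covers both requirements or two foods hit both targets exactly; no other combination can be cheaper.
spinach only: max(8/2, 209/25) = 8.36 servings → $7.11.
orange only: max(8/1, 209/81) = 8 servings → $4.40.
banana only: max(8/1, 209/7) = 29.86 servings → $7.46.
carrots only: max(8/1, 209/5) = 41.8 servings → $20.90.
spinach + orange with both tight: 3.204 servings and 1.591 servings → $3.60.
spinach + banana: the both-tight solution has a negative serving — not a feasible corner.
spinach + carrots with both targets exact would need a negative amount; discard.
orange + banana with both tight: 2.068 servings and 5.932 servings → $2.62.
orange + carrots with both tight: 2.224 servings and 5.776 servings → $4.11.
banana + carrots: intersection lies outside the first quadrant.
The minimum over all feasible corners is $2.62.

$2.62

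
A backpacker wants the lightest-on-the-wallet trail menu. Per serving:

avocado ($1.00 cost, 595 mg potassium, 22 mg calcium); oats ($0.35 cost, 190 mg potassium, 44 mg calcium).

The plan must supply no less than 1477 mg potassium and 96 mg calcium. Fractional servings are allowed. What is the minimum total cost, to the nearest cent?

$2.52

The cheapest plan sits at a corner of the feasible region — with two constraints it uses at most two foods.
avocado only: max(1477/595, 96/22) = 4.364 servings → $4.36.
oats only: max(1477/190, 96/44) = 7.774 servings → $2.72.
avocado + oats with both tight: 2.125 servings and 1.119 servings → $2.52.
So the least-cost plan costs $2.52.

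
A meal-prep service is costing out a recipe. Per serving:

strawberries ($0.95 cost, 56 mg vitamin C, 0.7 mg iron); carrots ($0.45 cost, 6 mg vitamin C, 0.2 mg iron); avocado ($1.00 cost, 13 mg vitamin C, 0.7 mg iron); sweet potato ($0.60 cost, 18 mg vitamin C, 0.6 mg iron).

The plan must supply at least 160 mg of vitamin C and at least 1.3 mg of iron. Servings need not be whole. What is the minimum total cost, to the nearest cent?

$2.71

The cheapest plan sits at a corner of the feasible region — with two constraints it uses at most two foods.
strawberries only: max(160/56, 1.3/0.7) = 2.857 servings → $2.71.
carrots only: max(160/6, 1.3/0.2) = 26.67 servings → $12.00.
avocado only: max(160/13, 1.3/0.7) = 12.31 servings → $12.31.
sweet potato only: max(160/18, 1.3/0.6) = 8.889 servings → $5.33.
strawberries + carrots: the both-tight solution has a negative serving — not a feasible corner.
strawberries + avocado: intersection lies outside the first quadrant.
strawberries + sweet potato: intersection lies outside the first quadrant.
carrots + avocado: intersection lies outside the first quadrant.
carrots + sweet potato (both tight): parallel constraints — no distinct corner.
avocado + sweet potato: intersection lies outside the first quadrant.
Cheapest feasible corner: $2.71.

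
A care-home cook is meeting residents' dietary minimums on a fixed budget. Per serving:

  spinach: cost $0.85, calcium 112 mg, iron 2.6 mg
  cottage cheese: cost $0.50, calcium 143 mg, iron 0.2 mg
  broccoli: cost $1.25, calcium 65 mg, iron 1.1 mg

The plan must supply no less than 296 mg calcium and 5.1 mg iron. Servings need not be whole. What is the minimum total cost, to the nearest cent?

For a min-cost LP with two ≥-constraints, a basic feasible solution has at most two positive variables.
spinach only: max(296/112, 5.1/2.6) = 2.643 servings → $2.25.
cottage cheese only: max(296/143, 5.1/0.2) = 25.5 servings → $12.75.
broccoli only: max(296/65, 5.1/1.1) = 4.636 servings → $5.80.
spinach + cottage cheese with both tight: 1.918 servings and 0.5678 servings → $1.91.
spinach + broccoli with both tight: 0.1288 servings and 4.332 servings → $5.52.
cottage cheese + broccoli: the both-tight solution has a negative serving — not a feasible corner.
The minimum over all feasible corners is $1.91.

$1.91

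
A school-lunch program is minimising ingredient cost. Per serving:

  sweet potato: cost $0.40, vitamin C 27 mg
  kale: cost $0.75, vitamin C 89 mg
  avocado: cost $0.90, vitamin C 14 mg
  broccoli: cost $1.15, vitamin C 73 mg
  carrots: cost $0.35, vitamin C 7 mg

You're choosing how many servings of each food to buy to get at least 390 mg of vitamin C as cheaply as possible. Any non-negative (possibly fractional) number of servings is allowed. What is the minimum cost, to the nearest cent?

$3.29

Cost per mg of vitamin C: kale $0.0084, sweet potato $0.0148, broccoli $0.0158, carrots $0.0500, avocado $0.0643.
With no serving limits, use only kale: 390 mg / 89 mg = 4.382 servings × $0.75 = $3.29.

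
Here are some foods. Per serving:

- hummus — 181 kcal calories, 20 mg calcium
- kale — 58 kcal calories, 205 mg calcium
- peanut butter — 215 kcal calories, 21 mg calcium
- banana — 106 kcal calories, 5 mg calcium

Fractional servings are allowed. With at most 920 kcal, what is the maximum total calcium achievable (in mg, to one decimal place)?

Calcium per kcal: kale 3.534, hummus 0.1105, peanut butter 0.09767, banana 0.04717.
With no serving limits, spend the whole calories allowance on kale: 920 kcal / 58 kcal × 205 mg = 3251.7 mg.

3251.7 mg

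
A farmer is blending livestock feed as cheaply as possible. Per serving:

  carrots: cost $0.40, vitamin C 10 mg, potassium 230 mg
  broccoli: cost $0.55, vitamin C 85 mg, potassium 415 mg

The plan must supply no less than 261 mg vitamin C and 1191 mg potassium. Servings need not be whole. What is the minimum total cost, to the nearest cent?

Compare the cost at each extreme point of the feasible region.
carrots only: max(261/10, 1191/230) = 26.1 servings → $10.44.
broccoli only: max(261/85, 1191/415) = 3.071 servings → $1.69.
carrots + broccoli: the both-tight solution has a negative serving — not a feasible corner.
So the least-cost plan costs $1.69.

$1.69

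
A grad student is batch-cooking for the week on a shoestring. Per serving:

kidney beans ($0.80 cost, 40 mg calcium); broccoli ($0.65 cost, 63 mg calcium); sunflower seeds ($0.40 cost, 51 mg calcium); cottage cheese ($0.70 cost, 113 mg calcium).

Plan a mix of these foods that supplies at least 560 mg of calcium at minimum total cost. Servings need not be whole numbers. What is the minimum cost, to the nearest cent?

Cost per mg of calcium: cottage cheese $0.0062, sunflower seeds $0.0078, broccoli $0.0103, kidney beans $0.0200.
With no serving limits, use only cottage cheese: 560 mg / 113 mg = 4.956 servings × $0.70 = $3.47.

$3.47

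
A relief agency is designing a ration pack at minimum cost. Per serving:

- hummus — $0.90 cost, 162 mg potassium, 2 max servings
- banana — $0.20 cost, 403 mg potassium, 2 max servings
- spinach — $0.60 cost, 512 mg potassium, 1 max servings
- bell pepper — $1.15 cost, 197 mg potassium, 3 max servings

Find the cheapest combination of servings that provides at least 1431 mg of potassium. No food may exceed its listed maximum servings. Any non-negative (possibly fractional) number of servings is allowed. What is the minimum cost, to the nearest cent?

Cost per mg of potassium: banana $0.0005, spinach $0.0012, hummus $0.0056, bell pepper $0.0058.
Take 2 servings of banana: +806.0 mg potassium for $0.40 (total $0.40, still need 625.0 mg).
Take 1 serving of spinach: +512.0 mg potassium for $0.60 (total $1.00, still need 113.0 mg).
Take 0.6975 servings of hummus: +113.0 mg potassium for $0.63 (total $1.63, still need 0.0 mg).
Greedy by cheapest-per-mg is optimal for a single linear constraint, so the minimum cost is $1.63.

$1.63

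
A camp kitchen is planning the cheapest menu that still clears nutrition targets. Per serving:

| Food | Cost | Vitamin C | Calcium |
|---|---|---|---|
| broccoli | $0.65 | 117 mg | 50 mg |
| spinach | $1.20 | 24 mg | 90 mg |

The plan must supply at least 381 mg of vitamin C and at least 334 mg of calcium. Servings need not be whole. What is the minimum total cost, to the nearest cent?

$4.34

The cheapest plan sits at a corner of the feasible region — with two constraints it uses at most two foods.
broccoli only: max(381/117, 334/50) = 6.68 servings → $4.34.
spinach only: max(381/24, 334/90) = 15.88 servings → $19.05.
broccoli + spinach with both tight: 2.816 servings and 2.147 servings → $4.41.
Cheapest feasible corner: $4.34.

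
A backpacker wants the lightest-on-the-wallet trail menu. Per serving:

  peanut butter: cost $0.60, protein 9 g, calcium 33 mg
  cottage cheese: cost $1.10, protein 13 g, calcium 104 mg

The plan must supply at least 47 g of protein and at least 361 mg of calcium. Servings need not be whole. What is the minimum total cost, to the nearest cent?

$3.91

A basic optimal solution has at most two foods positive. Try each food alone and each pair with both targets met exactly.
peanut butter only: max(47/9, 361/33) = 10.94 servings → $6.56.
cottage cheese only: max(47/13, 361/104) = 3.615 servings → $3.98.
peanut butter + cottage cheese with both tight: 0.3846 servings and 3.349 servings → $3.91.
The minimum over all feasible corners is $3.91.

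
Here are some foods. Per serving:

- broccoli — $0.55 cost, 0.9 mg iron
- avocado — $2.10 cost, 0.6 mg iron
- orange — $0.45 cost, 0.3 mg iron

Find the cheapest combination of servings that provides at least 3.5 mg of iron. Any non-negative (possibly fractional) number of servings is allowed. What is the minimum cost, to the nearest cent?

$2.14

Cost per mg of iron: broccoli $0.6111, orange $1.5000, avocado $3.5000.
With no serving limits, use only broccoli: 3.5 mg / 0.9 mg = 3.889 servings × $0.55 = $2.14.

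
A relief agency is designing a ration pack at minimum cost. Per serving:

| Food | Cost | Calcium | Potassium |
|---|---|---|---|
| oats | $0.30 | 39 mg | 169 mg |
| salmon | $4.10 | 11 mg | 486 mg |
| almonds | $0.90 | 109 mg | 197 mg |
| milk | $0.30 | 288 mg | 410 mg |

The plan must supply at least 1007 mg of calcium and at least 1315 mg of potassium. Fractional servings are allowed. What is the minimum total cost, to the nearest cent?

$1.05

Minimising a linear cost over {calcium ≥ 1007, potassium ≥ 1315, servings ≥ 0} — the optimum is at a vertex, using one or two foods.
oats only: max(1007/39, 1315/169) = 25.82 servings → $7.75.
salmon only: max(1007/11, 1315/486) = 91.55 servings → $375.34.
almonds only: max(1007/109, 1315/197) = 9.239 servings → $8.31.
milk only: max(1007/288, 1315/410) = 3.497 servings → $1.05.
oats + salmon with both targets exact would need a negative amount; discard.
oats + almonds: the both-tight solution has a negative serving — not a feasible corner.
oats + milk: the both-tight solution has a negative serving — not a feasible corner.
salmon + almonds: the both-tight solution has a negative serving — not a feasible corner.
salmon + milk: intersection lies outside the first quadrant.
almonds + milk: the both-tight solution has a negative serving — not a feasible corner.
So the least-cost plan costs $1.05.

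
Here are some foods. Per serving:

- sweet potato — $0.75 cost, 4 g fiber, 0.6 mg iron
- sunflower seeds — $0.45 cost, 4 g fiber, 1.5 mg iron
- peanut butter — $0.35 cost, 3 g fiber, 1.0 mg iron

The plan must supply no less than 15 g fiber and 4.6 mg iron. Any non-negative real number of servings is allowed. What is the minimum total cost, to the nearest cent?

The cheapest plan sits at a corner of the feasible region — with two constraints it uses at most two foods.
sweet potato only: max(15/4, 4.6/0.6) = 7.667 servings → $5.75.
sunflower seeds only: max(15/4, 4.6/1.5) = 3.75 servings → $1.69.
peanut butter only: max(15/3, 4.6/1.0) = 5 servings → $1.75.
sweet potato + sunflower seeds with both tight: 1.139 servings and 2.611 servings → $2.03.
sweet potato + peanut butter with both tight: 0.5455 servings and 4.273 servings → $1.90.
sunflower seeds + peanut butter: the both-tight solution has a negative serving — not a feasible corner.
The minimum over all feasible corners is $1.69.

$1.69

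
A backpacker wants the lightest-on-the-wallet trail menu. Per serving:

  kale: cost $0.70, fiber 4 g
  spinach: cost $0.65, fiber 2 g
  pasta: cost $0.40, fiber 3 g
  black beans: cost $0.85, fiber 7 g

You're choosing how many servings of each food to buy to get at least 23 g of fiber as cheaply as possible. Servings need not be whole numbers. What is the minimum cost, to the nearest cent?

Cost per g of fiber: black beans $0.1214, pasta $0.1333, kale $0.1750, spinach $0.3250.
With no serving limits, use only black beans: 23 g / 7 g = 3.286 servings × $0.85 = $2.79.

$2.79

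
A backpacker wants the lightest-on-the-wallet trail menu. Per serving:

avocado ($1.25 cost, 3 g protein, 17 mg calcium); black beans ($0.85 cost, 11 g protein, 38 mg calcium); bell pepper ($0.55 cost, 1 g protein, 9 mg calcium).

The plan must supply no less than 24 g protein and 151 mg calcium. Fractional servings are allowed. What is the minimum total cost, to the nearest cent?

$3.38

Minimising a linear cost over {protein ≥ 24, calcium ≥ 151, servings ≥ 0} — the optimum is at a vertex, using one or two foods.
avocado only: max(24/3, 151/17) = 8.882 servings → $11.10.
black beans only: max(24/11, 151/38) = 3.974 servings → $3.38.
bell pepper only: max(24/1, 151/9) = 24 servings → $13.20.
avocado + black beans: intersection lies outside the first quadrant.
avocado + bell pepper with both tight: 6.5 servings and 4.5 servings → $10.60.
black beans + bell pepper with both tight: 1.066 servings and 12.28 servings → $7.66.
So the least-cost plan costs $3.38.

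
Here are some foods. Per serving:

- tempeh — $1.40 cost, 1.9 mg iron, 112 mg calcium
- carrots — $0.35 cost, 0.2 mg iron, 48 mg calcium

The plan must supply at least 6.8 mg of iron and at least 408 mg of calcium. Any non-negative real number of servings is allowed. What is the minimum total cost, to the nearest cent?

Check every corner: each single food scaled to meet both minima, and each pair solved so both constraints bind.
tempeh only: max(6.8/1.9, 408/112) = 3.643 servings → $5.10.
carrots only: max(6.8/0.2, 408/48) = 34 servings → $11.90.
tempeh + carrots with both tight: 3.558 servings and 0.1977 servings → $5.05.
Cheapest feasible corner: $5.05.

$5.05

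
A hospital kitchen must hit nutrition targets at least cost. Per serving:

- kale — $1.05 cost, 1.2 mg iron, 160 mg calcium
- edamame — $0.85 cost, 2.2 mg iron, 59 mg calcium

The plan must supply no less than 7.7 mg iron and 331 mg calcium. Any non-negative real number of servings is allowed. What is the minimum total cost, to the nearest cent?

At the optimum either one food covers both requirements or two foods hit both targets exactly; no other combination can be cheaper.
kale only: max(7.7/1.2, 331/160) = 6.417 servings → $6.74.
edamame only: max(7.7/2.2, 331/59) = 5.61 servings → $4.77.
kale + edamame with both tight: 0.974 servings and 2.969 servings → $3.55.
The minimum over all feasible corners is $3.55.

$3.55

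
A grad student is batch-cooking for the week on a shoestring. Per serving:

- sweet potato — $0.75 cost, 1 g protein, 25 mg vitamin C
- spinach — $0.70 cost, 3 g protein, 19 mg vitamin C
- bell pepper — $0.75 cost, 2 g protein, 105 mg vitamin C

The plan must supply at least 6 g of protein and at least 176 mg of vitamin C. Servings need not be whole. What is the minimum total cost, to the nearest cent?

This is a tiny linear program; its minimum lies at a vertex of the feasible set. List the vertices and price them.
sweet potato only: max(6/1, 176/25) = 7.04 servings → $5.28.
spinach only: max(6/3, 176/19) = 9.263 servings → $6.48.
bell pepper only: max(6/2, 176/105) = 3 servings → $2.25.
sweet potato + spinach with both targets exact would need a negative amount; discard.
sweet potato + bell pepper with both tight: 5.055 servings and 0.4727 servings → $4.15.
spinach + bell pepper with both tight: 1.004 servings and 1.495 servings → $1.82.
So the least-cost plan costs $1.82.

$1.82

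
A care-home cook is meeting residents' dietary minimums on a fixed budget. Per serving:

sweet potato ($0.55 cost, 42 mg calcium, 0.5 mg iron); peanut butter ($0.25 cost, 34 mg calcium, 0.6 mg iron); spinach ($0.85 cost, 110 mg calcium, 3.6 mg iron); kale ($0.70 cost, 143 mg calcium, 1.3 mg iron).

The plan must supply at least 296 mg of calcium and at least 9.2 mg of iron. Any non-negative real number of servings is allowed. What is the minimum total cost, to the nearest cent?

$2.23

At the optimum either one food covers both requirements or two foods hit both targets exactly; no other combination can be cheaper.
sweet potato only: max(296/42, 9.2/0.5) = 18.4 servings → $10.12.
peanut butter only: max(296/34, 9.2/0.6) = 15.33 servings → $3.83.
spinach only: max(296/110, 9.2/3.6) = 2.691 servings → $2.29.
kale only: max(296/143, 9.2/1.3) = 7.077 servings → $4.95.
sweet potato + peanut butter with both targets exact would need a negative amount; discard.
sweet potato + spinach with both tight: 0.5572 servings and 2.478 servings → $2.41.
sweet potato + kale: intersection lies outside the first quadrant.
peanut butter + spinach with both tight: 0.9504 servings and 2.397 servings → $2.28.
peanut butter + kale: intersection lies outside the first quadrant.
spinach + kale with both tight: 2.503 servings and 0.1442 servings → $2.23.
The minimum over all feasible corners is $2.23.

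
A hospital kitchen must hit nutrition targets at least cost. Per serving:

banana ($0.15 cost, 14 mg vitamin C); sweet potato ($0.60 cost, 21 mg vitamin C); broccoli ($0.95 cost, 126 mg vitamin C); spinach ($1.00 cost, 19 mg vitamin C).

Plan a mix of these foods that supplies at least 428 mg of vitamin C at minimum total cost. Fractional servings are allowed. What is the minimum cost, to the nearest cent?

$3.23

Cost per mg of vitamin C: broccoli $0.0075, banana $0.0107, sweet potato $0.0286, spinach $0.0526.
With no serving limits, use only broccoli: 428 mg / 126 mg = 3.397 servings × $0.95 = $3.23.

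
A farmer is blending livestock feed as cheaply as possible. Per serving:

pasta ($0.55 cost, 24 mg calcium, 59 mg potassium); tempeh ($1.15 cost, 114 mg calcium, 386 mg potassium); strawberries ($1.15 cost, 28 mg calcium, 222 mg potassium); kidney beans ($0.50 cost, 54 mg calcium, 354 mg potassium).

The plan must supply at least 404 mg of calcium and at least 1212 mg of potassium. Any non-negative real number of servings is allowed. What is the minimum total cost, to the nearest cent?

$3.74

Minimising a linear cost over {calcium ≥ 404, potassium ≥ 1212, servings ≥ 0} — the optimum is at a vertex, using one or two foods.
pasta only: max(404/24, 1212/59) = 20.54 servings → $11.30.
tempeh only: max(404/114, 1212/386) = 3.544 servings → $4.08.
strawberries only: max(404/28, 1212/222) = 14.43 servings → $16.59.
kidney beans only: max(404/54, 1212/354) = 7.481 servings → $3.74.
pasta + tempeh with both tight: 7.004 servings and 2.069 servings → $6.23.
pasta + strawberries with both tight: 15.17 servings and 1.429 servings → $9.98.
pasta + kidney beans with both tight: 14.61 servings and 0.9891 servings → $8.53.
tempeh + strawberries: the both-tight solution has a negative serving — not a feasible corner.
tempeh + kidney beans: intersection lies outside the first quadrant.
strawberries + kidney beans: intersection lies outside the first quadrant.
So the least-cost plan costs $3.74.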